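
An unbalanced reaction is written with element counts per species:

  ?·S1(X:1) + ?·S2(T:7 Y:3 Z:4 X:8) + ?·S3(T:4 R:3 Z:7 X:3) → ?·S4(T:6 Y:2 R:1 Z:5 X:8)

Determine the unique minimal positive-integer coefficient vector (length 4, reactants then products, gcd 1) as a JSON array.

T: 5·0+2·7+1·4 = 18 | 3·6 = 18
Y: 5·0+2·3+1·0 = 6 | 3·2 = 6
R: 5·0+2·0+1·3 = 3 | 3·1 = 3
Z: 5·0+2·4+1·7 = 15 | 3·5 = 15
X: 5·1+2·8+1·3 = 24 | 3·8 = 24
gcd(5,2,1,3) = 1

Coefficients: [5, 2, 1, 3]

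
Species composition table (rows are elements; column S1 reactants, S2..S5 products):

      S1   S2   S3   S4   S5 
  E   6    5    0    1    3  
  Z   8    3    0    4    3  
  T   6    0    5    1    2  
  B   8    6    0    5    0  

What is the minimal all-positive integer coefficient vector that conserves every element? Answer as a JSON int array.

E: 6·6 = 36 | 3·5+4·0+6·1+5·3 = 36
Z: 6·8 = 48 | 3·3+4·0+6·4+5·3 = 48
T: 6·6 = 36 | 3·0+4·5+6·1+5·2 = 36
B: 6·8 = 48 | 3·6+4·0+6·5+5·0 = 48
gcd(6,3,4,6,5) = 1

Coefficients: [6, 3, 4, 6, 5]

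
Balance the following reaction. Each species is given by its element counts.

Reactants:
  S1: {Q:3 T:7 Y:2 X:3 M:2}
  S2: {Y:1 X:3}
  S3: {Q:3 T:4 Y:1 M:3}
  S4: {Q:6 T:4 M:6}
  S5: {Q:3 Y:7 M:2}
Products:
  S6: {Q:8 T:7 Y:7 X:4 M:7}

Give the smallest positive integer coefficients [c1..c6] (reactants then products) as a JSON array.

Q: 2·3+6·0+4·3+3·6+4·3 = 48 | 6·8 = 48
T: 2·7+6·0+4·4+3·4+4·0 = 42 | 6·7 = 42
Y: 2·2+6·1+4·1+3·0+4·7 = 42 | 6·7 = 42
X: 2·3+6·3+4·0+3·0+4·0 = 24 | 6·4 = 24
M: 2·2+6·0+4·3+3·6+4·2 = 42 | 6·7 = 42
gcd(2,6,4,3,4,6) = 1

Coefficients: [2, 6, 4, 3, 4, 6]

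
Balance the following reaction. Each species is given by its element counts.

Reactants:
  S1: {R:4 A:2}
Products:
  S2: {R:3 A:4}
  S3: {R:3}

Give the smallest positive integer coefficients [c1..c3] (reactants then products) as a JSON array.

Coefficients: [6, 3, 5]

R: 6·4 = 24 | 3·3+5·3 = 24
A: 6·2 = 12 | 3·4+5·0 = 12
gcd(6,3,5) = 1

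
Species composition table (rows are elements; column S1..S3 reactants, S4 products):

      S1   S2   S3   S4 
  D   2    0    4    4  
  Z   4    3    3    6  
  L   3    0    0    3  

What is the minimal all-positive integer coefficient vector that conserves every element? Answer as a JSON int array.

Coefficients: [6, 1, 3, 6]

D: 6·2+1·0+3·4 = 24 | 6·4 = 24
Z: 6·4+1·3+3·3 = 36 | 6·6 = 36
L: 6·3+1·0+3·0 = 18 | 6·3 = 18
gcd(6,1,3,6) = 1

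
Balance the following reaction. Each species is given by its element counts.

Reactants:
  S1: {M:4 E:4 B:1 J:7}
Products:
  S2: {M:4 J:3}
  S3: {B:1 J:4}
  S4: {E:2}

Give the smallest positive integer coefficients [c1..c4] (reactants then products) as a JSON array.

M: 1·4 = 4 | 1·4+1·0+2·0 = 4
E: 1·4 = 4 | 1·0+1·0+2·2 = 4
B: 1·1 = 1 | 1·0+1·1+2·0 = 1
J: 1·7 = 7 | 1·3+1·4+2·0 = 7
gcd(1,1,1,2) = 1

Coefficients: [1, 1, 1, 2]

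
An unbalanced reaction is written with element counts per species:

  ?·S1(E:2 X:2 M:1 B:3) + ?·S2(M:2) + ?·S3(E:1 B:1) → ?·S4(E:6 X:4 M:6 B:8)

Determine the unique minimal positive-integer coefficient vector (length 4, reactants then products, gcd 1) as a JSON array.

Coefficients: [2, 2, 2, 1]

E: 2·2+2·0+2·1 = 6 | 1·6 = 6
X: 2·2+2·0+2·0 = 4 | 1·4 = 4
M: 2·1+2·2+2·0 = 6 | 1·6 = 6
B: 2·3+2·0+2·1 = 8 | 1·8 = 8
gcd(2,2,2,1) = 1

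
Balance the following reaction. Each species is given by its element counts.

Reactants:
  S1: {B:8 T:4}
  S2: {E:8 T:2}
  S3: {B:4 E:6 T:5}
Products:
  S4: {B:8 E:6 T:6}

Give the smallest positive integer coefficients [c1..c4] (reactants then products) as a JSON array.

Coefficients: [5, 3, 2, 6]

B: 5·8+3·0+2·4 = 48 | 6·8 = 48
E: 5·0+3·8+2·6 = 36 | 6·6 = 36
T: 5·4+3·2+2·5 = 36 | 6·6 = 36
gcd(5,3,2,6) = 1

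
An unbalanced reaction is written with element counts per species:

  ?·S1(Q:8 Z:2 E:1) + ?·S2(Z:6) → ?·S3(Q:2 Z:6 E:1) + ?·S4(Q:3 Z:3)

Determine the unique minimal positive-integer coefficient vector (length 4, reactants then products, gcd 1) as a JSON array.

Coefficients: [3, 5, 3, 6]

Q: 3·8+5·0 = 24 | 3·2+6·3 = 24
Z: 3·2+5·6 = 36 | 3·6+6·3 = 36
E: 3·1+5·0 = 3 | 3·1+6·0 = 3
gcd(3,5,3,6) = 1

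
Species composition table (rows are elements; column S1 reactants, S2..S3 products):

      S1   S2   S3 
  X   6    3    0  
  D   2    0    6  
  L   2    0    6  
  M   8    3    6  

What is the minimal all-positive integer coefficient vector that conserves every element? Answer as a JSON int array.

Coefficients: [3, 6, 1]

X: 3·6 = 18 | 6·3+1·0 = 18
D: 3·2 = 6 | 6·0+1·6 = 6
L: 3·2 = 6 | 6·0+1·6 = 6
M: 3·8 = 24 | 6·3+1·6 = 24
gcd(3,6,1) = 1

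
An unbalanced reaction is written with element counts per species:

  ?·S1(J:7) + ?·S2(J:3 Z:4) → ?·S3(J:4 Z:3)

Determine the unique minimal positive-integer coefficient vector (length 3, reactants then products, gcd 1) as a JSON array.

J: 1·7+3·3 = 16 | 4·4 = 16
Z: 1·0+3·4 = 12 | 4·3 = 12
gcd(1,3,4) = 1

Coefficients: [1, 3, 4]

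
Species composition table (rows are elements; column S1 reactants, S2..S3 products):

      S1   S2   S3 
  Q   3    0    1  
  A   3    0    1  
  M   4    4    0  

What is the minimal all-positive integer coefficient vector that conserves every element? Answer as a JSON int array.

Q: 1·3 = 3 | 1·0+3·1 = 3
A: 1·3 = 3 | 1·0+3·1 = 3
M: 1·4 = 4 | 1·4+3·0 = 4
gcd(1,1,3) = 1

Coefficients: [1, 1, 3]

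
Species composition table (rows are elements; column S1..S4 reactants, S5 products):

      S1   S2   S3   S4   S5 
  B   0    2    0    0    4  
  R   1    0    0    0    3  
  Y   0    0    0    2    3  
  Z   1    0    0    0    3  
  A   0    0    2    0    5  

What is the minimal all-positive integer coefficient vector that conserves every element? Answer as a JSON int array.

B: 6·0+4·2+5·0+3·0 = 8 | 2·4 = 8
R: 6·1+4·0+5·0+3·0 = 6 | 2·3 = 6
Y: 6·0+4·0+5·0+3·2 = 6 | 2·3 = 6
Z: 6·1+4·0+5·0+3·0 = 6 | 2·3 = 6
A: 6·0+4·0+5·2+3·0 = 10 | 2·5 = 10
gcd(6,4,5,3,2) = 1

Coefficients: [6, 4, 5, 3, 2]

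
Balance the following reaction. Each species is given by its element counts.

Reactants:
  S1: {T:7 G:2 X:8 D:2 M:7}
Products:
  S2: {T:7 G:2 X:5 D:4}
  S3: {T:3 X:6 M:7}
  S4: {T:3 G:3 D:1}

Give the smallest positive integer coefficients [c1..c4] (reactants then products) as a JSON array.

T: 5·7 = 35 | 2·7+5·3+2·3 = 35
G: 5·2 = 10 | 2·2+5·0+2·3 = 10
X: 5·8 = 40 | 2·5+5·6+2·0 = 40
D: 5·2 = 10 | 2·4+5·0+2·1 = 10
M: 5·7 = 35 | 2·0+5·7+2·0 = 35
gcd(5,2,5,2) = 1

Coefficients: [5, 2, 5, 2]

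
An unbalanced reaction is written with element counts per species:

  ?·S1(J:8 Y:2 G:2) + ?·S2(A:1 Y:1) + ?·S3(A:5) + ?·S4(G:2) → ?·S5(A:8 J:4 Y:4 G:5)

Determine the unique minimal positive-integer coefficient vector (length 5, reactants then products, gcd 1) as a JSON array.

A: 1·0+6·1+2·5+4·0 = 16 | 2·8 = 16
J: 1·8+6·0+2·0+4·0 = 8 | 2·4 = 8
Y: 1·2+6·1+2·0+4·0 = 8 | 2·4 = 8
G: 1·2+6·0+2·0+4·2 = 10 | 2·5 = 10
gcd(1,6,2,4,2) = 1

Coefficients: [1, 6, 2, 4, 2]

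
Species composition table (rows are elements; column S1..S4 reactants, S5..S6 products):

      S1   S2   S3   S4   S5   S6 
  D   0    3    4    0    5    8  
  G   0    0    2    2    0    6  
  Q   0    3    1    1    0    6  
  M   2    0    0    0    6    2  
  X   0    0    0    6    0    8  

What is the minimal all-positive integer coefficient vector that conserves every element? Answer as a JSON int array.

D: 6·0+3·3+5·4+4·0 = 29 | 1·5+3·8 = 29
G: 6·0+3·0+5·2+4·2 = 18 | 1·0+3·6 = 18
Q: 6·0+3·3+5·1+4·1 = 18 | 1·0+3·6 = 18
M: 6·2+3·0+5·0+4·0 = 12 | 1·6+3·2 = 12
X: 6·0+3·0+5·0+4·6 = 24 | 1·0+3·8 = 24
gcd(6,3,5,4,1,3) = 1

Coefficients: [6, 3, 5, 4, 1, 3]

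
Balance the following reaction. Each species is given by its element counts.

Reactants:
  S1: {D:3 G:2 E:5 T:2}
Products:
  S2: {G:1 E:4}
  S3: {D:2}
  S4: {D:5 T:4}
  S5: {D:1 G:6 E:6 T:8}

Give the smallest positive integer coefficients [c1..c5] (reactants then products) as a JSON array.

D: 6·3 = 18 | 6·0+6·2+1·5+1·1 = 18
G: 6·2 = 12 | 6·1+6·0+1·0+1·6 = 12
E: 6·5 = 30 | 6·4+6·0+1·0+1·6 = 30
T: 6·2 = 12 | 6·0+6·0+1·4+1·8 = 12
gcd(6,6,6,1,1) = 1

Coefficients: [6, 6, 6, 1, 1]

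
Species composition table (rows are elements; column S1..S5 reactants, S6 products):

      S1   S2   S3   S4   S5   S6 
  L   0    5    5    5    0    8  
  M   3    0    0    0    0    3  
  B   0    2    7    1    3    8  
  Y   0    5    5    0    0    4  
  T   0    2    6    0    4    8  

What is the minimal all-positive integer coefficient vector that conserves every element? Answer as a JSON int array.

Coefficients: [5, 2, 2, 4, 6, 5]

L: 5·0+2·5+2·5+4·5+6·0 = 40 | 5·8 = 40
M: 5·3+2·0+2·0+4·0+6·0 = 15 | 5·3 = 15
B: 5·0+2·2+2·7+4·1+6·3 = 40 | 5·8 = 40
Y: 5·0+2·5+2·5+4·0+6·0 = 20 | 5·4 = 20
T: 5·0+2·2+2·6+4·0+6·4 = 40 | 5·8 = 40
gcd(5,2,2,4,6,5) = 1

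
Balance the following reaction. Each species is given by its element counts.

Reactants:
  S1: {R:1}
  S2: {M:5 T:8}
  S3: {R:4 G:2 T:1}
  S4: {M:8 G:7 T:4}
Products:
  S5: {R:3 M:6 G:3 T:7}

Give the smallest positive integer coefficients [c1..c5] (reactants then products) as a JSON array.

R: 5·1+2·0+1·4+1·0 = 9 | 3·3 = 9
M: 5·0+2·5+1·0+1·8 = 18 | 3·6 = 18
G: 5·0+2·0+1·2+1·7 = 9 | 3·3 = 9
T: 5·0+2·8+1·1+1·4 = 21 | 3·7 = 21
gcd(5,2,1,1,3) = 1

Coefficients: [5, 2, 1, 1, 3]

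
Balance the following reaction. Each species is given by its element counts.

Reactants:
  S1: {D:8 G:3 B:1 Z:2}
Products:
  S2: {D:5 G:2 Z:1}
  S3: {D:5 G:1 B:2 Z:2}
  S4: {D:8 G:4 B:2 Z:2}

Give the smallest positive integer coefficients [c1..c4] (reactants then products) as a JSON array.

Coefficients: [6, 6, 2, 1]

D: 6·8 = 48 | 6·5+2·5+1·8 = 48
G: 6·3 = 18 | 6·2+2·1+1·4 = 18
B: 6·1 = 6 | 6·0+2·2+1·2 = 6
Z: 6·2 = 12 | 6·1+2·2+1·2 = 12
gcd(6,6,2,1) = 1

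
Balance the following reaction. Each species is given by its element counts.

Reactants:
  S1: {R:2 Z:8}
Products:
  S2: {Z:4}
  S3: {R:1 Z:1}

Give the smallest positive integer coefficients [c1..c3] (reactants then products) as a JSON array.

R: 2·2 = 4 | 3·0+4·1 = 4
Z: 2·8 = 16 | 3·4+4·1 = 16
gcd(2,3,4) = 1

Coefficients: [2, 3, 4]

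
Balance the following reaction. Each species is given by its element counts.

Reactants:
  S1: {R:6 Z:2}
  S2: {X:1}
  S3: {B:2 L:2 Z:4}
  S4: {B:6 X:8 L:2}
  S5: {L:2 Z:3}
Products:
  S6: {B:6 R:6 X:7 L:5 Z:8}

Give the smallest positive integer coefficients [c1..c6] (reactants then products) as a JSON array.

Coefficients: [4, 4, 3, 3, 4, 4]

B: 4·0+4·0+3·2+3·6+4·0 = 24 | 4·6 = 24
R: 4·6+4·0+3·0+3·0+4·0 = 24 | 4·6 = 24
X: 4·0+4·1+3·0+3·8+4·0 = 28 | 4·7 = 28
L: 4·0+4·0+3·2+3·2+4·2 = 20 | 4·5 = 20
Z: 4·2+4·0+3·4+3·0+4·3 = 32 | 4·8 = 32
gcd(4,4,3,3,4,4) = 1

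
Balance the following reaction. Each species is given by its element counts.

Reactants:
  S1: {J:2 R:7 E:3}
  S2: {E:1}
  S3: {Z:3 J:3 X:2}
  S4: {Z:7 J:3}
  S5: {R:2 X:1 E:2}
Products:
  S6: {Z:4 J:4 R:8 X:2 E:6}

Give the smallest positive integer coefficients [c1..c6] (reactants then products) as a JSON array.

Z: 4·0+6·0+2·3+2·7+6·0 = 20 | 5·4 = 20
J: 4·2+6·0+2·3+2·3+6·0 = 20 | 5·4 = 20
R: 4·7+6·0+2·0+2·0+6·2 = 40 | 5·8 = 40
X: 4·0+6·0+2·2+2·0+6·1 = 10 | 5·2 = 10
E: 4·3+6·1+2·0+2·0+6·2 = 30 | 5·6 = 30
gcd(4,6,2,2,6,5) = 1

Coefficients: [4, 6, 2, 2, 6, 5]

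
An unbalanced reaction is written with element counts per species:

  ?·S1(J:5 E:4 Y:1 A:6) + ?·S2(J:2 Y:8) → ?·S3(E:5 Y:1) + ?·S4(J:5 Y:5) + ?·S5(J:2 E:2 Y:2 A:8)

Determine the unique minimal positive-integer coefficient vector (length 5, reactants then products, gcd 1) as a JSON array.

Coefficients: [4, 3, 2, 4, 3]

J: 4·5+3·2 = 26 | 2·0+4·5+3·2 = 26
E: 4·4+3·0 = 16 | 2·5+4·0+3·2 = 16
Y: 4·1+3·8 = 28 | 2·1+4·5+3·2 = 28
A: 4·6+3·0 = 24 | 2·0+4·0+3·8 = 24
gcd(4,3,2,4,3) = 1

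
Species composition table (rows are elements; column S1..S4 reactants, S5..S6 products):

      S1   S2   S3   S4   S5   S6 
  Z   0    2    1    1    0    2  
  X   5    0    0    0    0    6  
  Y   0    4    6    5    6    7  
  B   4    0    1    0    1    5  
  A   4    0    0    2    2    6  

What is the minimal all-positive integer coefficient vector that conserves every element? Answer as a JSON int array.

Coefficients: [6, 1, 3, 5, 2, 5]

Z: 6·0+1·2+3·1+5·1 = 10 | 2·0+5·2 = 10
X: 6·5+1·0+3·0+5·0 = 30 | 2·0+5·6 = 30
Y: 6·0+1·4+3·6+5·5 = 47 | 2·6+5·7 = 47
B: 6·4+1·0+3·1+5·0 = 27 | 2·1+5·5 = 27
A: 6·4+1·0+3·0+5·2 = 34 | 2·2+5·6 = 34
gcd(6,1,3,5,2,5) = 1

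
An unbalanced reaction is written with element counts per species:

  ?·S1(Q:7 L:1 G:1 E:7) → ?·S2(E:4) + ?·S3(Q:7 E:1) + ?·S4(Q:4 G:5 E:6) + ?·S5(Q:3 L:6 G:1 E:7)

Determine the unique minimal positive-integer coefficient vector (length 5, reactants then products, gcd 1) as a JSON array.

Coefficients: [6, 6, 5, 1, 1]

Q: 6·7 = 42 | 6·0+5·7+1·4+1·3 = 42
L: 6·1 = 6 | 6·0+5·0+1·0+1·6 = 6
G: 6·1 = 6 | 6·0+5·0+1·5+1·1 = 6
E: 6·7 = 42 | 6·4+5·1+1·6+1·7 = 42
gcd(6,6,5,1,1) = 1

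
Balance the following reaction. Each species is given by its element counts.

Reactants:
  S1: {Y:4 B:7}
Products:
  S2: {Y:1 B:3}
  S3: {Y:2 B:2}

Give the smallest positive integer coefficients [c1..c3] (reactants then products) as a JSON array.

Y: 4·4 = 16 | 6·1+5·2 = 16
B: 4·7 = 28 | 6·3+5·2 = 28
gcd(4,6,5) = 1

Coefficients: [4, 6, 5]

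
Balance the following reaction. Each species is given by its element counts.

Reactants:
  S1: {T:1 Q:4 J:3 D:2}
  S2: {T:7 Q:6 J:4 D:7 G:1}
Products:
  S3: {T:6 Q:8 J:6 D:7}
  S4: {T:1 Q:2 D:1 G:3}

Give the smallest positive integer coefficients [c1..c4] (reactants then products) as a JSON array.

Coefficients: [4, 3, 4, 1]

T: 4·1+3·7 = 25 | 4·6+1·1 = 25
Q: 4·4+3·6 = 34 | 4·8+1·2 = 34
J: 4·3+3·4 = 24 | 4·6+1·0 = 24
D: 4·2+3·7 = 29 | 4·7+1·1 = 29
G: 4·0+3·1 = 3 | 4·0+1·3 = 3
gcd(4,3,4,1) = 1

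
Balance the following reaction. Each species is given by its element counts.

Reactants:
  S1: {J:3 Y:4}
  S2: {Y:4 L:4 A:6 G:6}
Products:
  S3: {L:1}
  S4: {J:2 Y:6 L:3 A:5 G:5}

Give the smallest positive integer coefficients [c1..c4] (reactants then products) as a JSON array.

J: 4·3+5·0 = 12 | 2·0+6·2 = 12
Y: 4·4+5·4 = 36 | 2·0+6·6 = 36
L: 4·0+5·4 = 20 | 2·1+6·3 = 20
A: 4·0+5·6 = 30 | 2·0+6·5 = 30
G: 4·0+5·6 = 30 | 2·0+6·5 = 30
gcd(4,5,2,6) = 1

Coefficients: [4, 5, 2, 6]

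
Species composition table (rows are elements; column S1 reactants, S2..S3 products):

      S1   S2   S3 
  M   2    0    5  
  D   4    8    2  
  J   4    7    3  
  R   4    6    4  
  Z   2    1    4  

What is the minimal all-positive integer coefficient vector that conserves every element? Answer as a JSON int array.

Coefficients: [5, 2, 2]

M: 5·2 = 10 | 2·0+2·5 = 10
D: 5·4 = 20 | 2·8+2·2 = 20
J: 5·4 = 20 | 2·7+2·3 = 20
R: 5·4 = 20 | 2·6+2·4 = 20
Z: 5·2 = 10 | 2·1+2·4 = 10
gcd(5,2,2) = 1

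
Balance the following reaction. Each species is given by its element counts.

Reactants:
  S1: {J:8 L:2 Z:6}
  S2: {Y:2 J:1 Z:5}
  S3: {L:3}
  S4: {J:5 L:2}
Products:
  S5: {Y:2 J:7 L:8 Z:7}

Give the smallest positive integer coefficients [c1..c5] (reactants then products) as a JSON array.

Y: 1·0+3·2+6·0+2·0 = 6 | 3·2 = 6
J: 1·8+3·1+6·0+2·5 = 21 | 3·7 = 21
L: 1·2+3·0+6·3+2·2 = 24 | 3·8 = 24
Z: 1·6+3·5+6·0+2·0 = 21 | 3·7 = 21
gcd(1,3,6,2,3) = 1

Coefficients: [1, 3, 6, 2, 3]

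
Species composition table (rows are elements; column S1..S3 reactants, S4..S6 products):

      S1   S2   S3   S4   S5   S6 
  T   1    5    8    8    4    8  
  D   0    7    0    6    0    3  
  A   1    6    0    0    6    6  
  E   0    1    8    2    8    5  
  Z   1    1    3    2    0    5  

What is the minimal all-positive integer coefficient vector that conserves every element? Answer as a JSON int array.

T: 6·1+6·5+6·8 = 84 | 5·8+3·4+4·8 = 84
D: 6·0+6·7+6·0 = 42 | 5·6+3·0+4·3 = 42
A: 6·1+6·6+6·0 = 42 | 5·0+3·6+4·6 = 42
E: 6·0+6·1+6·8 = 54 | 5·2+3·8+4·5 = 54
Z: 6·1+6·1+6·3 = 30 | 5·2+3·0+4·5 = 30
gcd(6,6,6,5,3,4) = 1

Coefficients: [6, 6, 6, 5, 3, 4]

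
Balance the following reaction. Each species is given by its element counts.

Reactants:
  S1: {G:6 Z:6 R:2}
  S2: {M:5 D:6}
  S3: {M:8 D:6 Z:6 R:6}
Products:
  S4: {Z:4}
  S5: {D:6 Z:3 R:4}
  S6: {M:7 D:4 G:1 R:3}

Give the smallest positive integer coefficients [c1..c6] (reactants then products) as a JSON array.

Coefficients: [1, 2, 4, 6, 2, 6]

M: 1·0+2·5+4·8 = 42 | 6·0+2·0+6·7 = 42
D: 1·0+2·6+4·6 = 36 | 6·0+2·6+6·4 = 36
G: 1·6+2·0+4·0 = 6 | 6·0+2·0+6·1 = 6
Z: 1·6+2·0+4·6 = 30 | 6·4+2·3+6·0 = 30
R: 1·2+2·0+4·6 = 26 | 6·0+2·4+6·3 = 26
gcd(1,2,4,6,2,6) = 1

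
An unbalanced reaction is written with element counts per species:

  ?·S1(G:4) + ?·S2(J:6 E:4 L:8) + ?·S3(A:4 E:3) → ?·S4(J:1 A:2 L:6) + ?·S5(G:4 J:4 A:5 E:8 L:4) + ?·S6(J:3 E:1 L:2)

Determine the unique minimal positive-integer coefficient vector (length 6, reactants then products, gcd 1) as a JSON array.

G: 2·4+2·0+3·0 = 8 | 1·0+2·4+1·0 = 8
J: 2·0+2·6+3·0 = 12 | 1·1+2·4+1·3 = 12
A: 2·0+2·0+3·4 = 12 | 1·2+2·5+1·0 = 12
E: 2·0+2·4+3·3 = 17 | 1·0+2·8+1·1 = 17
L: 2·0+2·8+3·0 = 16 | 1·6+2·4+1·2 = 16
gcd(2,2,3,1,2,1) = 1

Coefficients: [2, 2, 3, 1, 2, 1]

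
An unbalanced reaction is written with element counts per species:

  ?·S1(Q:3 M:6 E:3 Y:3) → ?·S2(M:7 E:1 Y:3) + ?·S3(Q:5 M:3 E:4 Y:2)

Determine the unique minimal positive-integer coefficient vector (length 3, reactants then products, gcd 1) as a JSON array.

Q: 5·3 = 15 | 3·0+3·5 = 15
M: 5·6 = 30 | 3·7+3·3 = 30
E: 5·3 = 15 | 3·1+3·4 = 15
Y: 5·3 = 15 | 3·3+3·2 = 15
gcd(5,3,3) = 1

Coefficients: [5, 3, 3]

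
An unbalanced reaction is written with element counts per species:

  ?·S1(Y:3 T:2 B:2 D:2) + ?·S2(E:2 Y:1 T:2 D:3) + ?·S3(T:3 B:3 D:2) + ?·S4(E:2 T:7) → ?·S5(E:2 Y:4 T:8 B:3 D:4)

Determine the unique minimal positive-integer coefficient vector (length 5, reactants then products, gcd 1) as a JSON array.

E: 6·0+2·2+1·0+3·2 = 10 | 5·2 = 10
Y: 6·3+2·1+1·0+3·0 = 20 | 5·4 = 20
T: 6·2+2·2+1·3+3·7 = 40 | 5·8 = 40
B: 6·2+2·0+1·3+3·0 = 15 | 5·3 = 15
D: 6·2+2·3+1·2+3·0 = 20 | 5·4 = 20
gcd(6,2,1,3,5) = 1

Coefficients: [6, 2, 1, 3, 5]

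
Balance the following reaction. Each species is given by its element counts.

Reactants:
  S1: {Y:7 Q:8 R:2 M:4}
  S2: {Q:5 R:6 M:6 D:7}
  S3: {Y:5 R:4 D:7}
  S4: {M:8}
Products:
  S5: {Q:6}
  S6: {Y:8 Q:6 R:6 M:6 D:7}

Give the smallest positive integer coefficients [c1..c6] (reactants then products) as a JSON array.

Coefficients: [4, 2, 4, 1, 1, 6]

Y: 4·7+2·0+4·5+1·0 = 48 | 1·0+6·8 = 48
Q: 4·8+2·5+4·0+1·0 = 42 | 1·6+6·6 = 42
R: 4·2+2·6+4·4+1·0 = 36 | 1·0+6·6 = 36
M: 4·4+2·6+4·0+1·8 = 36 | 1·0+6·6 = 36
D: 4·0+2·7+4·7+1·0 = 42 | 1·0+6·7 = 42
gcd(4,2,4,1,1,6) = 1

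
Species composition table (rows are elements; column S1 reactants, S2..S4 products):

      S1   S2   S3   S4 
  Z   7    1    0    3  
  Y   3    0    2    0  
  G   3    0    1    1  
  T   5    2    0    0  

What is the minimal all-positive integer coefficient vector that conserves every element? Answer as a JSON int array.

Coefficients: [2, 5, 3, 3]

Z: 2·7 = 14 | 5·1+3·0+3·3 = 14
Y: 2·3 = 6 | 5·0+3·2+3·0 = 6
G: 2·3 = 6 | 5·0+3·1+3·1 = 6
T: 2·5 = 10 | 5·2+3·0+3·0 = 10
gcd(2,5,3,3) = 1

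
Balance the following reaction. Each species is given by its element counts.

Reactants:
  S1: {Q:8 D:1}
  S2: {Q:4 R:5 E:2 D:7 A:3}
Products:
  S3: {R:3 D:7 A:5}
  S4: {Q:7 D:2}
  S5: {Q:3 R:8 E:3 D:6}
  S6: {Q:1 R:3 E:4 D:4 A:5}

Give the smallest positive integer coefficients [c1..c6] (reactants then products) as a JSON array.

Coefficients: [1, 5, 2, 3, 2, 1]

Q: 1·8+5·4 = 28 | 2·0+3·7+2·3+1·1 = 28
R: 1·0+5·5 = 25 | 2·3+3·0+2·8+1·3 = 25
E: 1·0+5·2 = 10 | 2·0+3·0+2·3+1·4 = 10
D: 1·1+5·7 = 36 | 2·7+3·2+2·6+1·4 = 36
A: 1·0+5·3 = 15 | 2·5+3·0+2·0+1·5 = 15
gcd(1,5,2,3,2,1) = 1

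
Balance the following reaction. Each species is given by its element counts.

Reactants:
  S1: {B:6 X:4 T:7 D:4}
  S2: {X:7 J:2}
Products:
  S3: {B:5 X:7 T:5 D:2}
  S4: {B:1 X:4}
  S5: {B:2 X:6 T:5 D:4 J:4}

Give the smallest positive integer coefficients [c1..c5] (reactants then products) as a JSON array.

B: 5·6+6·0 = 30 | 4·5+4·1+3·2 = 30
X: 5·4+6·7 = 62 | 4·7+4·4+3·6 = 62
T: 5·7+6·0 = 35 | 4·5+4·0+3·5 = 35
D: 5·4+6·0 = 20 | 4·2+4·0+3·4 = 20
J: 5·0+6·2 = 12 | 4·0+4·0+3·4 = 12
gcd(5,6,4,4,3) = 1

Coefficients: [5, 6, 4, 4, 3]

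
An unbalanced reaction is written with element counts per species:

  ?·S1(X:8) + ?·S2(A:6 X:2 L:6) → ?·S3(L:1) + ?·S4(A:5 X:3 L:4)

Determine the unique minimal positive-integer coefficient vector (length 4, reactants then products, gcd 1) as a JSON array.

Coefficients: [1, 5, 6, 6]

A: 1·0+5·6 = 30 | 6·0+6·5 = 30
X: 1·8+5·2 = 18 | 6·0+6·3 = 18
L: 1·0+5·6 = 30 | 6·1+6·4 = 30
gcd(1,5,6,6) = 1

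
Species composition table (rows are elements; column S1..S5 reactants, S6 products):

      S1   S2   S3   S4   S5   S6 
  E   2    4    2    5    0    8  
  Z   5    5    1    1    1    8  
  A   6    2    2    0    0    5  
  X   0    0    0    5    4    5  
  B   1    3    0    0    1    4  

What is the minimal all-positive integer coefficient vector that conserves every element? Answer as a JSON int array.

E: 1·2+6·4+6·2+2·5+5·0 = 48 | 6·8 = 48
Z: 1·5+6·5+6·1+2·1+5·1 = 48 | 6·8 = 48
A: 1·6+6·2+6·2+2·0+5·0 = 30 | 6·5 = 30
X: 1·0+6·0+6·0+2·5+5·4 = 30 | 6·5 = 30
B: 1·1+6·3+6·0+2·0+5·1 = 24 | 6·4 = 24
gcd(1,6,6,2,5,6) = 1

Coefficients: [1, 6, 6, 2, 5, 6]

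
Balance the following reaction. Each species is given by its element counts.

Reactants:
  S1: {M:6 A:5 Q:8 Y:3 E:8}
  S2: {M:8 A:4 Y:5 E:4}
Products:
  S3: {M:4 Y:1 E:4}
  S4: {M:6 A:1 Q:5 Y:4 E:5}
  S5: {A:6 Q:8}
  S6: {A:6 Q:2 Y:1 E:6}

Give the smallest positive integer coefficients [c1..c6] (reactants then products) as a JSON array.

Coefficients: [6, 1, 5, 4, 3, 2]

M: 6·6+1·8 = 44 | 5·4+4·6+3·0+2·0 = 44
A: 6·5+1·4 = 34 | 5·0+4·1+3·6+2·6 = 34
Q: 6·8+1·0 = 48 | 5·0+4·5+3·8+2·2 = 48
Y: 6·3+1·5 = 23 | 5·1+4·4+3·0+2·1 = 23
E: 6·8+1·4 = 52 | 5·4+4·5+3·0+2·6 = 52
gcd(6,1,5,4,3,2) = 1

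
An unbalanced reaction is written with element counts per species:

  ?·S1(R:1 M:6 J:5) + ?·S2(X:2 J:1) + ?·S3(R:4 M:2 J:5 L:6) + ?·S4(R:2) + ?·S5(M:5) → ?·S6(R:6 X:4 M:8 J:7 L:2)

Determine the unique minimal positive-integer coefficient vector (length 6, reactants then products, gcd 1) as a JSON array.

Coefficients: [2, 6, 1, 6, 2, 3]

R: 2·1+6·0+1·4+6·2+2·0 = 18 | 3·6 = 18
X: 2·0+6·2+1·0+6·0+2·0 = 12 | 3·4 = 12
M: 2·6+6·0+1·2+6·0+2·5 = 24 | 3·8 = 24
J: 2·5+6·1+1·5+6·0+2·0 = 21 | 3·7 = 21
L: 2·0+6·0+1·6+6·0+2·0 = 6 | 3·2 = 6
gcd(2,6,1,6,2,3) = 1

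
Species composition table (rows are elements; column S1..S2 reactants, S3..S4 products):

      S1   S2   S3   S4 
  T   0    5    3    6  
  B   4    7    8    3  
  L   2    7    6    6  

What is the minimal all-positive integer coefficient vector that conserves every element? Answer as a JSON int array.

T: 3·0+6·5 = 30 | 6·3+2·6 = 30
B: 3·4+6·7 = 54 | 6·8+2·3 = 54
L: 3·2+6·7 = 48 | 6·6+2·6 = 48
gcd(3,6,6,2) = 1

Coefficients: [3, 6, 6, 2]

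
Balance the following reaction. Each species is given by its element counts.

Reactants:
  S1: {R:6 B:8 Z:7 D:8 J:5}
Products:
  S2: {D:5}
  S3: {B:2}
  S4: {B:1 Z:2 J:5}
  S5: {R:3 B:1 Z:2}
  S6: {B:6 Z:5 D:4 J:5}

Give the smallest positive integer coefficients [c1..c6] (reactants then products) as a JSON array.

R: 3·6 = 18 | 4·0+5·0+2·0+6·3+1·0 = 18
B: 3·8 = 24 | 4·0+5·2+2·1+6·1+1·6 = 24
Z: 3·7 = 21 | 4·0+5·0+2·2+6·2+1·5 = 21
D: 3·8 = 24 | 4·5+5·0+2·0+6·0+1·4 = 24
J: 3·5 = 15 | 4·0+5·0+2·5+6·0+1·5 = 15
gcd(3,4,5,2,6,1) = 1

Coefficients: [3, 4, 5, 2, 6, 1]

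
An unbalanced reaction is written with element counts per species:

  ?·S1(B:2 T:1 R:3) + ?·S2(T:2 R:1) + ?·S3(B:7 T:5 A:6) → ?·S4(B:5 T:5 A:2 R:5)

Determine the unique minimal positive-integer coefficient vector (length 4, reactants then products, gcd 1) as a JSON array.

B: 4·2+3·0+1·7 = 15 | 3·5 = 15
T: 4·1+3·2+1·5 = 15 | 3·5 = 15
A: 4·0+3·0+1·6 = 6 | 3·2 = 6
R: 4·3+3·1+1·0 = 15 | 3·5 = 15
gcd(4,3,1,3) = 1

Coefficients: [4, 3, 1, 3]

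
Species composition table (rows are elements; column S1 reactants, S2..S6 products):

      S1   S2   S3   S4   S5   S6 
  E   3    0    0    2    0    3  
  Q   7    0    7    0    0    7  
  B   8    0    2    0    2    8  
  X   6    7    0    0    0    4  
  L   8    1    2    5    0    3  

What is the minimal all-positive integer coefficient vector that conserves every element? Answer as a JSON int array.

E: 3·3 = 9 | 2·0+2·0+3·2+6·0+1·3 = 9
Q: 3·7 = 21 | 2·0+2·7+3·0+6·0+1·7 = 21
B: 3·8 = 24 | 2·0+2·2+3·0+6·2+1·8 = 24
X: 3·6 = 18 | 2·7+2·0+3·0+6·0+1·4 = 18
L: 3·8 = 24 | 2·1+2·2+3·5+6·0+1·3 = 24
gcd(3,2,2,3,6,1) = 1

Coefficients: [3, 2, 2, 3, 6, 1]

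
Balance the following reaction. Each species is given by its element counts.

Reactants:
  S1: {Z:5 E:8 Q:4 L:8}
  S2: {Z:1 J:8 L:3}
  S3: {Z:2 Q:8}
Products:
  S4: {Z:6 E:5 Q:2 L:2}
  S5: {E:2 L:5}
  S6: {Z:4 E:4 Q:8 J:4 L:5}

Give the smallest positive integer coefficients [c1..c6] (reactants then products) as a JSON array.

Z: 5·5+3·1+4·2 = 36 | 2·6+3·0+6·4 = 36
E: 5·8+3·0+4·0 = 40 | 2·5+3·2+6·4 = 40
Q: 5·4+3·0+4·8 = 52 | 2·2+3·0+6·8 = 52
J: 5·0+3·8+4·0 = 24 | 2·0+3·0+6·4 = 24
L: 5·8+3·3+4·0 = 49 | 2·2+3·5+6·5 = 49
gcd(5,3,4,2,3,6) = 1

Coefficients: [5, 3, 4, 2, 3, 6]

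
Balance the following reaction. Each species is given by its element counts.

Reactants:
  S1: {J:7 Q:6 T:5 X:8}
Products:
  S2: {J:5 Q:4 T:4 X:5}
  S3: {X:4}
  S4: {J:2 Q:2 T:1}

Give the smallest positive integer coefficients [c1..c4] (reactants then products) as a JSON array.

J: 4·7 = 28 | 4·5+3·0+4·2 = 28
Q: 4·6 = 24 | 4·4+3·0+4·2 = 24
T: 4·5 = 20 | 4·4+3·0+4·1 = 20
X: 4·8 = 32 | 4·5+3·4+4·0 = 32
gcd(4,4,3,4) = 1

Coefficients: [4, 4, 3, 4]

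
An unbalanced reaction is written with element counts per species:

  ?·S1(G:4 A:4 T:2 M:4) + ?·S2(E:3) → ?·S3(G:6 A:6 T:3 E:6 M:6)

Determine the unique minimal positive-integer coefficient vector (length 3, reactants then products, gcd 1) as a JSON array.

G: 3·4+4·0 = 12 | 2·6 = 12
A: 3·4+4·0 = 12 | 2·6 = 12
T: 3·2+4·0 = 6 | 2·3 = 6
E: 3·0+4·3 = 12 | 2·6 = 12
M: 3·4+4·0 = 12 | 2·6 = 12
gcd(3,4,2) = 1

Coefficients: [3, 4, 2]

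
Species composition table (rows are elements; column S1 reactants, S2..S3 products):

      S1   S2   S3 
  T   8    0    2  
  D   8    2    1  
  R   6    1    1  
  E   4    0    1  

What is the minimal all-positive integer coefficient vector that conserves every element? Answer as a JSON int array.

Coefficients: [1, 2, 4]

T: 1·8 = 8 | 2·0+4·2 = 8
D: 1·8 = 8 | 2·2+4·1 = 8
R: 1·6 = 6 | 2·1+4·1 = 6
E: 1·4 = 4 | 2·0+4·1 = 4
gcd(1,2,4) = 1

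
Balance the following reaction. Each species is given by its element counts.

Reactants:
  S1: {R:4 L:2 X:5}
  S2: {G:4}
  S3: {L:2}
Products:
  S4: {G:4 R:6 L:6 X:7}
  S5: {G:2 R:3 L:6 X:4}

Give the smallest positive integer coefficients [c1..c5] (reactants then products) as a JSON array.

G: 3·0+2·4+6·0 = 8 | 1·4+2·2 = 8
R: 3·4+2·0+6·0 = 12 | 1·6+2·3 = 12
L: 3·2+2·0+6·2 = 18 | 1·6+2·6 = 18
X: 3·5+2·0+6·0 = 15 | 1·7+2·4 = 15
gcd(3,2,6,1,2) = 1

Coefficients: [3, 2, 6, 1, 2]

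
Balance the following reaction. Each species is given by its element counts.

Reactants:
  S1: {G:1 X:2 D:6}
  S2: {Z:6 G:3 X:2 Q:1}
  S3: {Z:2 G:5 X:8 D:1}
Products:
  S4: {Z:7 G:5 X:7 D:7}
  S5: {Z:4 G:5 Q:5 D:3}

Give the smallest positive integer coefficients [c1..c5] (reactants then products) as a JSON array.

Z: 5·0+5·6+1·2 = 32 | 4·7+1·4 = 32
G: 5·1+5·3+1·5 = 25 | 4·5+1·5 = 25
X: 5·2+5·2+1·8 = 28 | 4·7+1·0 = 28
Q: 5·0+5·1+1·0 = 5 | 4·0+1·5 = 5
D: 5·6+5·0+1·1 = 31 | 4·7+1·3 = 31
gcd(5,5,1,4,1) = 1

Coefficients: [5, 5, 1, 4, 1]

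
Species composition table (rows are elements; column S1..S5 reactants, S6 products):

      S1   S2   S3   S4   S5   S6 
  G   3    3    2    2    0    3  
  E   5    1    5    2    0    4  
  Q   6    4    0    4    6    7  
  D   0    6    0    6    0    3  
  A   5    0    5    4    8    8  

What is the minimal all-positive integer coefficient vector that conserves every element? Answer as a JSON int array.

G: 2·3+2·3+2·2+1·2+3·0 = 18 | 6·3 = 18
E: 2·5+2·1+2·5+1·2+3·0 = 24 | 6·4 = 24
Q: 2·6+2·4+2·0+1·4+3·6 = 42 | 6·7 = 42
D: 2·0+2·6+2·0+1·6+3·0 = 18 | 6·3 = 18
A: 2·5+2·0+2·5+1·4+3·8 = 48 | 6·8 = 48
gcd(2,2,2,1,3,6) = 1

Coefficients: [2, 2, 2, 1, 3, 6]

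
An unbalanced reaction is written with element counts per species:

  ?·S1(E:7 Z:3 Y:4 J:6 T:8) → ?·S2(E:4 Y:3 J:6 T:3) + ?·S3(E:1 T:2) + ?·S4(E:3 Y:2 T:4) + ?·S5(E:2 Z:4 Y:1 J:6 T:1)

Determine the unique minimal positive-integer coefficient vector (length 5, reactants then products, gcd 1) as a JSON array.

Coefficients: [4, 1, 3, 5, 3]

E: 4·7 = 28 | 1·4+3·1+5·3+3·2 = 28
Z: 4·3 = 12 | 1·0+3·0+5·0+3·4 = 12
Y: 4·4 = 16 | 1·3+3·0+5·2+3·1 = 16
J: 4·6 = 24 | 1·6+3·0+5·0+3·6 = 24
T: 4·8 = 32 | 1·3+3·2+5·4+3·1 = 32
gcd(4,1,3,5,3) = 1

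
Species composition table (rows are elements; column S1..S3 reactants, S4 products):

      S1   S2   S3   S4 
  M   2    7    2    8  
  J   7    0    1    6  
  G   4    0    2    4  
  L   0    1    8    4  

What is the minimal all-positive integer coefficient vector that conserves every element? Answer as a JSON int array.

M: 4·2+4·7+2·2 = 40 | 5·8 = 40
J: 4·7+4·0+2·1 = 30 | 5·6 = 30
G: 4·4+4·0+2·2 = 20 | 5·4 = 20
L: 4·0+4·1+2·8 = 20 | 5·4 = 20
gcd(4,4,2,5) = 1

Coefficients: [4, 4, 2, 5]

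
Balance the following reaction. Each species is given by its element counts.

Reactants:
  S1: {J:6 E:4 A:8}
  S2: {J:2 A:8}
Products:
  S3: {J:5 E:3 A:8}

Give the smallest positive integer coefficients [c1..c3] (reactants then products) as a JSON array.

J: 3·6+1·2 = 20 | 4·5 = 20
E: 3·4+1·0 = 12 | 4·3 = 12
A: 3·8+1·8 = 32 | 4·8 = 32
gcd(3,1,4) = 1

Coefficients: [3, 1, 4]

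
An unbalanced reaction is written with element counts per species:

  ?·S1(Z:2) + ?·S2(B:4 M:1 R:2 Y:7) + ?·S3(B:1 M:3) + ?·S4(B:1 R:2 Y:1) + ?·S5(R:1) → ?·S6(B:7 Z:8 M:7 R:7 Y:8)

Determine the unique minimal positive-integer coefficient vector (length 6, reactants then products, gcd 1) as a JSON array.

Coefficients: [4, 1, 2, 1, 3, 1]

B: 4·0+1·4+2·1+1·1+3·0 = 7 | 1·7 = 7
Z: 4·2+1·0+2·0+1·0+3·0 = 8 | 1·8 = 8
M: 4·0+1·1+2·3+1·0+3·0 = 7 | 1·7 = 7
R: 4·0+1·2+2·0+1·2+3·1 = 7 | 1·7 = 7
Y: 4·0+1·7+2·0+1·1+3·0 = 8 | 1·8 = 8
gcd(4,1,2,1,3,1) = 1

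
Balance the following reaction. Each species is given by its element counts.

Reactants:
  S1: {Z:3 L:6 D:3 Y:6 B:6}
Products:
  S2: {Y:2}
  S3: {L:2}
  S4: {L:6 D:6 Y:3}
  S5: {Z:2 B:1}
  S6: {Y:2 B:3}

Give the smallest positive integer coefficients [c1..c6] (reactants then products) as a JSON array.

Z: 4·3 = 12 | 3·0+6·0+2·0+6·2+6·0 = 12
L: 4·6 = 24 | 3·0+6·2+2·6+6·0+6·0 = 24
D: 4·3 = 12 | 3·0+6·0+2·6+6·0+6·0 = 12
Y: 4·6 = 24 | 3·2+6·0+2·3+6·0+6·2 = 24
B: 4·6 = 24 | 3·0+6·0+2·0+6·1+6·3 = 24
gcd(4,3,6,2,6,6) = 1

Coefficients: [4, 3, 6, 2, 6, 6]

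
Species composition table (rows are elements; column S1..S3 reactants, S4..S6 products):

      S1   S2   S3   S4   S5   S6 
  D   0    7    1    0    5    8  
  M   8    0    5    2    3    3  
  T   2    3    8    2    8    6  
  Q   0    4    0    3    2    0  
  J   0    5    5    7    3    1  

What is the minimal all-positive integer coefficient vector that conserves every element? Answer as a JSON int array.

Coefficients: [1, 6, 5, 6, 3, 4]

D: 1·0+6·7+5·1 = 47 | 6·0+3·5+4·8 = 47
M: 1·8+6·0+5·5 = 33 | 6·2+3·3+4·3 = 33
T: 1·2+6·3+5·8 = 60 | 6·2+3·8+4·6 = 60
Q: 1·0+6·4+5·0 = 24 | 6·3+3·2+4·0 = 24
J: 1·0+6·5+5·5 = 55 | 6·7+3·3+4·1 = 55
gcd(1,6,5,6,3,4) = 1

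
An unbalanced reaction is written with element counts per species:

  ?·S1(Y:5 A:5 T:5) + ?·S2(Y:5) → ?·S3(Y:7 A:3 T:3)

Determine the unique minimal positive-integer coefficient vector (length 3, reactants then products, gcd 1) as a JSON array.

Coefficients: [3, 4, 5]

Y: 3·5+4·5 = 35 | 5·7 = 35
A: 3·5+4·0 = 15 | 5·3 = 15
T: 3·5+4·0 = 15 | 5·3 = 15
gcd(3,4,5) = 1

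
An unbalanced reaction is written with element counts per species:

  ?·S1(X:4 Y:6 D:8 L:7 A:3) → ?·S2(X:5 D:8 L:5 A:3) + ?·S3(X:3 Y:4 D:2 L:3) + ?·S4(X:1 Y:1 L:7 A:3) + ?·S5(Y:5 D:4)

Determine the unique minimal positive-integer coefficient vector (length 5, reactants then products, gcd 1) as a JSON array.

Coefficients: [6, 3, 2, 3, 5]

X: 6·4 = 24 | 3·5+2·3+3·1+5·0 = 24
Y: 6·6 = 36 | 3·0+2·4+3·1+5·5 = 36
D: 6·8 = 48 | 3·8+2·2+3·0+5·4 = 48
L: 6·7 = 42 | 3·5+2·3+3·7+5·0 = 42
A: 6·3 = 18 | 3·3+2·0+3·3+5·0 = 18
gcd(6,3,2,3,5) = 1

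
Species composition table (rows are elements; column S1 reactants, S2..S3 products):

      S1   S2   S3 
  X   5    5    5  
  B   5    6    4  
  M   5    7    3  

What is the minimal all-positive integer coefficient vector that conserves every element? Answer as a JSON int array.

X: 2·5 = 10 | 1·5+1·5 = 10
B: 2·5 = 10 | 1·6+1·4 = 10
M: 2·5 = 10 | 1·7+1·3 = 10
gcd(2,1,1) = 1

Coefficients: [2, 1, 1]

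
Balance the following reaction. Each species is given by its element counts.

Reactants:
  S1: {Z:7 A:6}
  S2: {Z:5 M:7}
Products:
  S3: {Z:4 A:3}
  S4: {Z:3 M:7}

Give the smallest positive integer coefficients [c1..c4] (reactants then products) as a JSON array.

Coefficients: [2, 1, 4, 1]

Z: 2·7+1·5 = 19 | 4·4+1·3 = 19
M: 2·0+1·7 = 7 | 4·0+1·7 = 7
A: 2·6+1·0 = 12 | 4·3+1·0 = 12
gcd(2,1,4,1) = 1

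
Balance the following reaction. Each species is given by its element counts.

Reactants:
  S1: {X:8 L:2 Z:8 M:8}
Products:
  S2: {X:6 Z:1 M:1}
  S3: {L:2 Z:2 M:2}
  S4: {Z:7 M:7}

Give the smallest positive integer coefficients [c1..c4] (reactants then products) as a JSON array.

X: 3·8 = 24 | 4·6+3·0+2·0 = 24
L: 3·2 = 6 | 4·0+3·2+2·0 = 6
Z: 3·8 = 24 | 4·1+3·2+2·7 = 24
M: 3·8 = 24 | 4·1+3·2+2·7 = 24
gcd(3,4,3,2) = 1

Coefficients: [3, 4, 3, 2]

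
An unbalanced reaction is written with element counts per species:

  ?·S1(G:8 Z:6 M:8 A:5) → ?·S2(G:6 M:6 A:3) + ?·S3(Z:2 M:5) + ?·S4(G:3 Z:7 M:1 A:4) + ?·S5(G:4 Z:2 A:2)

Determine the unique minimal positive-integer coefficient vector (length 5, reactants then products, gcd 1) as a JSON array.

Coefficients: [5, 3, 4, 2, 4]

G: 5·8 = 40 | 3·6+4·0+2·3+4·4 = 40
Z: 5·6 = 30 | 3·0+4·2+2·7+4·2 = 30
M: 5·8 = 40 | 3·6+4·5+2·1+4·0 = 40
A: 5·5 = 25 | 3·3+4·0+2·4+4·2 = 25
gcd(5,3,4,2,4) = 1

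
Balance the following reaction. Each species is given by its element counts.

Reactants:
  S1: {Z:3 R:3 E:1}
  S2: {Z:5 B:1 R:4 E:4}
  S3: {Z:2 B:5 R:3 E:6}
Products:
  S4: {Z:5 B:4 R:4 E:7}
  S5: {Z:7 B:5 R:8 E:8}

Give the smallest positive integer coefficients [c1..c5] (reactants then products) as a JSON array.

Z: 6·3+3·5+6·2 = 45 | 2·5+5·7 = 45
B: 6·0+3·1+6·5 = 33 | 2·4+5·5 = 33
R: 6·3+3·4+6·3 = 48 | 2·4+5·8 = 48
E: 6·1+3·4+6·6 = 54 | 2·7+5·8 = 54
gcd(6,3,6,2,5) = 1

Coefficients: [6, 3, 6, 2, 5]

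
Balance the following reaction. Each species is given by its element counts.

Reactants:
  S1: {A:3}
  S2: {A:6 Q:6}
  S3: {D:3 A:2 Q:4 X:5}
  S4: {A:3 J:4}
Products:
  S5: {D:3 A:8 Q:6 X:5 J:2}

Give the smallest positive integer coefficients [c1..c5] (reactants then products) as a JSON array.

D: 5·0+2·0+6·3+3·0 = 18 | 6·3 = 18
A: 5·3+2·6+6·2+3·3 = 48 | 6·8 = 48
Q: 5·0+2·6+6·4+3·0 = 36 | 6·6 = 36
X: 5·0+2·0+6·5+3·0 = 30 | 6·5 = 30
J: 5·0+2·0+6·0+3·4 = 12 | 6·2 = 12
gcd(5,2,6,3,6) = 1

Coefficients: [5, 2, 6, 3, 6]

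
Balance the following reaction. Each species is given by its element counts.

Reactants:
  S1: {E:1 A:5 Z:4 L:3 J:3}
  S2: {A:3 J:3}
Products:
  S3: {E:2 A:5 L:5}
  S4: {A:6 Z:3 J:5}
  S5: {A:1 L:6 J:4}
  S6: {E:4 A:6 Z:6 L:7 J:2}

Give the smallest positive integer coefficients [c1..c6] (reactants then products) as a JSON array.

E: 6·1+6·0 = 6 | 1·2+6·0+1·0+1·4 = 6
A: 6·5+6·3 = 48 | 1·5+6·6+1·1+1·6 = 48
Z: 6·4+6·0 = 24 | 1·0+6·3+1·0+1·6 = 24
L: 6·3+6·0 = 18 | 1·5+6·0+1·6+1·7 = 18
J: 6·3+6·3 = 36 | 1·0+6·5+1·4+1·2 = 36
gcd(6,6,1,6,1,1) = 1

Coefficients: [6, 6, 1, 6, 1, 1]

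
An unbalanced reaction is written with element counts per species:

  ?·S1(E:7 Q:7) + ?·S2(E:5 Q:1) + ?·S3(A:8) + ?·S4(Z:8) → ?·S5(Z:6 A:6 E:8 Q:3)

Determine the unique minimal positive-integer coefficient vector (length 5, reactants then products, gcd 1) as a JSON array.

Coefficients: [1, 5, 3, 3, 4]

Z: 1·0+5·0+3·0+3·8 = 24 | 4·6 = 24
A: 1·0+5·0+3·8+3·0 = 24 | 4·6 = 24
E: 1·7+5·5+3·0+3·0 = 32 | 4·8 = 32
Q: 1·7+5·1+3·0+3·0 = 12 | 4·3 = 12
gcd(1,5,3,3,4) = 1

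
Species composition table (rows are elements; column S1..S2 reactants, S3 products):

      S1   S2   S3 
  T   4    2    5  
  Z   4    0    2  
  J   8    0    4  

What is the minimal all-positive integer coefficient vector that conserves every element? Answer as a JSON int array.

T: 1·4+3·2 = 10 | 2·5 = 10
Z: 1·4+3·0 = 4 | 2·2 = 4
J: 1·8+3·0 = 8 | 2·4 = 8
gcd(1,3,2) = 1

Coefficients: [1, 3, 2]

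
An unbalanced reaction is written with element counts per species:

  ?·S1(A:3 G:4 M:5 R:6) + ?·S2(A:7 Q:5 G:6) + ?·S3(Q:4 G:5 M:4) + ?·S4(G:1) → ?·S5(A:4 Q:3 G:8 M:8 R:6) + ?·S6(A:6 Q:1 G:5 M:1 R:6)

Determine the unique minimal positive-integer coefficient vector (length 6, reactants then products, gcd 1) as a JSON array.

A: 5·3+1·7+2·0+1·0 = 22 | 4·4+1·6 = 22
Q: 5·0+1·5+2·4+1·0 = 13 | 4·3+1·1 = 13
G: 5·4+1·6+2·5+1·1 = 37 | 4·8+1·5 = 37
M: 5·5+1·0+2·4+1·0 = 33 | 4·8+1·1 = 33
R: 5·6+1·0+2·0+1·0 = 30 | 4·6+1·6 = 30
gcd(5,1,2,1,4,1) = 1

Coefficients: [5, 1, 2, 1, 4, 1]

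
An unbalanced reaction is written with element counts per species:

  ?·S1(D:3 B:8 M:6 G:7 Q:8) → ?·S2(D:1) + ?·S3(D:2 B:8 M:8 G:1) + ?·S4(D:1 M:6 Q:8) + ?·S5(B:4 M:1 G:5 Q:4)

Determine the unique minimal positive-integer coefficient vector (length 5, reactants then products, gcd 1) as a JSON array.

Coefficients: [3, 6, 1, 1, 4]

D: 3·3 = 9 | 6·1+1·2+1·1+4·0 = 9
B: 3·8 = 24 | 6·0+1·8+1·0+4·4 = 24
M: 3·6 = 18 | 6·0+1·8+1·6+4·1 = 18
G: 3·7 = 21 | 6·0+1·1+1·0+4·5 = 21
Q: 3·8 = 24 | 6·0+1·0+1·8+4·4 = 24
gcd(3,6,1,1,4) = 1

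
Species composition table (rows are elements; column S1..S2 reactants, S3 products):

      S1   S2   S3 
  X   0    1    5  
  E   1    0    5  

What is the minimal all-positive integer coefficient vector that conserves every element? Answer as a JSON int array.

Coefficients: [5, 5, 1]

X: 5·0+5·1 = 5 | 1·5 = 5
E: 5·1+5·0 = 5 | 1·5 = 5
gcd(5,5,1) = 1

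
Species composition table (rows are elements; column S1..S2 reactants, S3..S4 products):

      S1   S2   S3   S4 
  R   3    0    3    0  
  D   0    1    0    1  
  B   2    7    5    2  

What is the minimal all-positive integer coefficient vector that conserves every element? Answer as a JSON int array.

R: 5·3+3·0 = 15 | 5·3+3·0 = 15
D: 5·0+3·1 = 3 | 5·0+3·1 = 3
B: 5·2+3·7 = 31 | 5·5+3·2 = 31
gcd(5,3,5,3) = 1

Coefficients: [5, 3, 5, 3]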